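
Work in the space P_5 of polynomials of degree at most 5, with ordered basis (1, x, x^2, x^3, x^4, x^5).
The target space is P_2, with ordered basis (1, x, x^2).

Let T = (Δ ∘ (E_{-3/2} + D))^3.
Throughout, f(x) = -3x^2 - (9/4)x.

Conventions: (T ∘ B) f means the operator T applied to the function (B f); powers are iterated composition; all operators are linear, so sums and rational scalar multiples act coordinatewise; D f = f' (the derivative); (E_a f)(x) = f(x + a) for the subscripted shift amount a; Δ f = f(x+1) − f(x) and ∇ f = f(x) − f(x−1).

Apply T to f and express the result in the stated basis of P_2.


E_{-3/2} f = -3x^2 + (27/4)x - 27/8
D f = -6x - 9/4
(E_{-3/2} + D) f = -3x^2 + (3/4)x - 45/8
Δ (E_{-3/2} + D) f = -6x - 9/4
E_{-3/2} (Δ ∘ (E_{-3/2} + D)) f = -6x + 27/4
D (Δ ∘ (E_{-3/2} + D)) f = -6
(E_{-3/2} + D) (Δ ∘ (E_{-3/2} + D)) f = -6x + 3/4
Δ (E_{-3/2} + D) (Δ ∘ (E_{-3/2} + D)) f = -6
E_{-3/2} (Δ ∘ (E_{-3/2} + D)) (Δ ∘ (E_{-3/2} + D)) f = -6
D (Δ ∘ (E_{-3/2} + D)) (Δ ∘ (E_{-3/2} + D)) f = 0
(E_{-3/2} + D) (Δ ∘ (E_{-3/2} + D)) (Δ ∘ (E_{-3/2} + D)) f = -6
Δ (E_{-3/2} + D) (Δ ∘ (E_{-3/2} + D)) (Δ ∘ (E_{-3/2} + D)) f = 0

the result is g(x) = 0


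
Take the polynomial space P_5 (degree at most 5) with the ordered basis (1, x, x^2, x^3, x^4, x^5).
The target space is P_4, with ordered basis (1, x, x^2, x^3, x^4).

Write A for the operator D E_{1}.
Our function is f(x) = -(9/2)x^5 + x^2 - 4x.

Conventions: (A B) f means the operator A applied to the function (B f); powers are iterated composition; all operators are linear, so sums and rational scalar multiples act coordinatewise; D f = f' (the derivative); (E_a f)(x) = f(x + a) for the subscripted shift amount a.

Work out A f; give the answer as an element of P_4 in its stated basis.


E_{1} f = -(9/2)x^5 - (45/2)x^4 - 45x^3 - 44x^2 - (49/2)x - 15/2
D E_{1} f = -(45/2)x^4 - 90x^3 - 135x^2 - 88x - 49/2

g(x) = -(45/2)x^4 - 90x^3 - 135x^2 - 88x - 49/2


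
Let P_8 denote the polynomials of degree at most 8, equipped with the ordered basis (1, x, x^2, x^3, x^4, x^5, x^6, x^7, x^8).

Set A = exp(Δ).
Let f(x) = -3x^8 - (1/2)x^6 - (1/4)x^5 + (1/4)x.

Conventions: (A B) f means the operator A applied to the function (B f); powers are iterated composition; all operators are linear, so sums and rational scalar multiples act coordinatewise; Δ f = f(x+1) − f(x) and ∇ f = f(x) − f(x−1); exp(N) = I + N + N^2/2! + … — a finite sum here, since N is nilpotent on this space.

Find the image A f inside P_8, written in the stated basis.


g(x) = -3x^8 - 24x^7 - (337/2)x^6 - (3373/4)x^5 - (12665/4)x^4 - 8791x^3 - 17177x^2 - (42445/2)x - 50137/4

order-1 term: -24x^7 - 84x^6 - 171x^5 - (875/4)x^4 - (361/2)x^3 - 94x^2 - (113/4)x - 7/2
order-2 term: -84x^6 - 504x^5 - (2955/2)x^4 - (5105/2)x^3 - 2664x^2 - (6263/4)x - 1601/4
order-3 term: -168x^5 - 1260x^4 - 4210x^3 - (15215/2)x^2 - (14613/2)x - 11797/4
order-4 term: -210x^4 - 1680x^3 - (10935/2)x^2 - (33725/4)x - 5138
order-5 term: -168x^3 - 1260x^2 - 3363x - 12631/4
order-6 term: -84x^2 - 504x - 1597/2
order-7 term: -24x - 84
order-8 term: -3
the series for exp(Δ) f terminates at order 8
exp(Δ) f = -3x^8 - 24x^7 - (337/2)x^6 - (3373/4)x^5 - (12665/4)x^4 - 8791x^3 - 17177x^2 - (42445/2)x - 50137/4


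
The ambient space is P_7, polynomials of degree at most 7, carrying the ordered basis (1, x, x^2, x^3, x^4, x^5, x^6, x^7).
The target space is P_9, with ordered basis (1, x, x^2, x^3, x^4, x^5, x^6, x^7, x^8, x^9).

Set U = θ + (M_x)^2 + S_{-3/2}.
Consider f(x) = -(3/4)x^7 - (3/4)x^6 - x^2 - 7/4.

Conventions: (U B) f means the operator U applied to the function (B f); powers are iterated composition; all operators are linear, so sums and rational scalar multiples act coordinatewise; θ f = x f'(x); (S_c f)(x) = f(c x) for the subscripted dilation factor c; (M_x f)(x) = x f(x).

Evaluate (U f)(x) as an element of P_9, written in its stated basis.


θ f = -(21/4)x^7 - (9/2)x^6 - 2x^2
M_x f = -(3/4)x^8 - (3/4)x^7 - x^3 - (7/4)x
M_x M_x f = -(3/4)x^9 - (3/4)x^8 - x^4 - (7/4)x^2
S_{-3/2} f = (6561/512)x^7 - (2187/256)x^6 - (9/4)x^2 - 7/4
(θ + (M_x)^2 + S_{-3/2}) f = -(3/4)x^9 - (3/4)x^8 + (3873/512)x^7 - (3339/256)x^6 - x^4 - 6x^2 - 7/4

g(x) = -(3/4)x^9 - (3/4)x^8 + (3873/512)x^7 - (3339/256)x^6 - x^4 - 6x^2 - 7/4


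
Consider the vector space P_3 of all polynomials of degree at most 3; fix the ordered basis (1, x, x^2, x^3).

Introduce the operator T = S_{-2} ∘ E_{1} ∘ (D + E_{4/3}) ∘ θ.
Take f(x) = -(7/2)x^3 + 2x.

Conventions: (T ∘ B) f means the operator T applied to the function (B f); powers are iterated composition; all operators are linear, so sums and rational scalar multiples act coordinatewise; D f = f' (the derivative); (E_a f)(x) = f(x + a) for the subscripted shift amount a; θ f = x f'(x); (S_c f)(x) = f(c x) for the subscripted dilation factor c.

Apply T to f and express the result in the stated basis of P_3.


θ f = -(21/2)x^3 + 2x
D θ f = -(63/2)x^2 + 2
E_{4/3} θ f = -(21/2)x^3 - 42x^2 - 54x - 200/9
(D + E_{4/3}) θ f = -(21/2)x^3 - (147/2)x^2 - 54x - 182/9
E_{1} (D + E_{4/3}) θ f = -(21/2)x^3 - 105x^2 - (465/2)x - 1424/9
S_{-2} E_{1} (D + E_{4/3}) θ f = 84x^3 - 420x^2 + 465x - 1424/9

the image equals g(x) = 84x^3 - 420x^2 + 465x - 1424/9


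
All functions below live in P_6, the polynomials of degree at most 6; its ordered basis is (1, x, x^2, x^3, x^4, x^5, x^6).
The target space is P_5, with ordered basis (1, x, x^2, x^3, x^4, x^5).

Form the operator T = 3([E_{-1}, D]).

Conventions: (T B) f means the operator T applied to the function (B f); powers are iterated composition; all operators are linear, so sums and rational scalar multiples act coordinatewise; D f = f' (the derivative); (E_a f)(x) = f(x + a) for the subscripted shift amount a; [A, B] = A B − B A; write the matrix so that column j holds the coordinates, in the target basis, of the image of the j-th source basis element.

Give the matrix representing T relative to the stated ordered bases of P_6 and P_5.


the matrix is [[0, 0, 0, 0, 0, 0, 0]; [0, 0, 0, 0, 0, 0, 0]; [0, 0, 0, 0, 0, 0, 0]; [0, 0, 0, 0, 0, 0, 0]; [0, 0, 0, 0, 0, 0, 0]; [0, 0, 0, 0, 0, 0, 0]] (rows listed top to bottom)

image of 1: 0
image of x: 0
image of x^2: 0
image of x^3: 0
image of x^4: 0
image of x^5: 0
image of x^6: 0
each image's coordinates form column j of the matrix


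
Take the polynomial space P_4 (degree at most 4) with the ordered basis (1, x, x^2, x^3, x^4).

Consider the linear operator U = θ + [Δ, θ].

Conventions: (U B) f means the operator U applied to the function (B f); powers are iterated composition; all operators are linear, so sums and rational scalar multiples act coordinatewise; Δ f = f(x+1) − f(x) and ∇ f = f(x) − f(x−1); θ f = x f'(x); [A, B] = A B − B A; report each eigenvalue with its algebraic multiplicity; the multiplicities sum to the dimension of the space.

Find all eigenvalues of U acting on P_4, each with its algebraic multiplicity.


λ = 0 (multiplicity 1), λ = 1 (multiplicity 1), λ = 2 (multiplicity 1), λ = 3 (multiplicity 1), λ = 4 (multiplicity 1)

image of 1: 0
image of x: x + 1
image of x^2: 2x^2 + 2x + 2
image of x^3: 3x^3 + 3x^2 + 6x + 3
image of x^4: 4x^4 + 4x^3 + 12x^2 + 12x + 4
the matrix is upper triangular; its diagonal is (0, 1, 2, 3, 4)
for a triangular matrix the eigenvalues are the diagonal entries, with algebraic multiplicity their repetition count


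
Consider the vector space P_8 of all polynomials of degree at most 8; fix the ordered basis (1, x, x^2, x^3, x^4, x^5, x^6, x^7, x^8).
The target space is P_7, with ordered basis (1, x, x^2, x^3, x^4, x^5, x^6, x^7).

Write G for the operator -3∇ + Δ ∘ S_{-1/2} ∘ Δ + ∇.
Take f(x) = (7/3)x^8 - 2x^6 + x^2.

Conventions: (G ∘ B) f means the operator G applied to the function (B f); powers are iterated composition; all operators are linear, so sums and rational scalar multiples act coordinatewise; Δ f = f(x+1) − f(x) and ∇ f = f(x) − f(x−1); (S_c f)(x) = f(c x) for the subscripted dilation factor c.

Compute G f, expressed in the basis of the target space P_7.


∇ f = (56/3)x^7 - (196/3)x^6 + (356/3)x^5 - (400/3)x^4 + (272/3)x^3 - (106/3)x^2 + (26/3)x - 4/3
(-3∇) f = -56x^7 + 196x^6 - 356x^5 + 400x^4 - 272x^3 + 106x^2 - 26x + 4
Δ f = (56/3)x^7 + (196/3)x^6 + (356/3)x^5 + (400/3)x^4 + (272/3)x^3 + (106/3)x^2 + (26/3)x + 4/3
S_{-1/2} Δ f = -(7/48)x^7 + (49/48)x^6 - (89/24)x^5 + (25/3)x^4 - (34/3)x^3 + (53/6)x^2 - (13/3)x + 4/3
Δ S_{-1/2} Δ f = -(49/48)x^6 + (49/16)x^5 - (25/3)x^4 + (185/16)x^3 - (53/6)x^2 + (57/16)x - 4/3
∇ f = (56/3)x^7 - (196/3)x^6 + (356/3)x^5 - (400/3)x^4 + (272/3)x^3 - (106/3)x^2 + (26/3)x - 4/3
(-3∇ + Δ ∘ S_{-1/2} ∘ Δ + ∇) f = -(112/3)x^7 + (6223/48)x^6 - (11245/48)x^5 + (775/3)x^4 - (8149/48)x^3 + (371/6)x^2 - (661/48)x + 4/3

g(x) = -(112/3)x^7 + (6223/48)x^6 - (11245/48)x^5 + (775/3)x^4 - (8149/48)x^3 + (371/6)x^2 - (661/48)x + 4/3


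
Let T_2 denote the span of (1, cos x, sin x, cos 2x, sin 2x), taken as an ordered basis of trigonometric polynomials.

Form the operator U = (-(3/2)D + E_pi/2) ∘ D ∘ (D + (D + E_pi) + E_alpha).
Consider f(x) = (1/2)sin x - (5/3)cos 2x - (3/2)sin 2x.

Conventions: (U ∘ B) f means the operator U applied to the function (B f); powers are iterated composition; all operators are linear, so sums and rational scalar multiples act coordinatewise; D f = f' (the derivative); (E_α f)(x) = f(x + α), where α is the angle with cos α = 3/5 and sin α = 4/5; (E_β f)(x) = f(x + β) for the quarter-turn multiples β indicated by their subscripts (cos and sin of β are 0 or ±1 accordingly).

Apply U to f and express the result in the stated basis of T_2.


D f = (1/2)cos x - 3cos 2x + (10/3)sin 2x
D f = (1/2)cos x - 3cos 2x + (10/3)sin 2x
E_pi f = -(1/2)sin x - (5/3)cos 2x - (3/2)sin 2x
(D + E_pi) f = (1/2)cos x - (1/2)sin x - (14/3)cos 2x + (11/6)sin 2x
E_alpha f = (2/5)cos x + (3/10)sin x - (73/75)cos 2x + (101/50)sin 2x
(D + (D + E_pi) + E_alpha) f = (7/5)cos x - (1/5)sin x - (216/25)cos 2x + (539/75)sin 2x
D (D + (D + E_pi) + E_alpha) f = -(1/5)cos x - (7/5)sin x + (1078/75)cos 2x + (432/25)sin 2x
D D (D + (D + E_pi) + E_alpha) f = -(7/5)cos x + (1/5)sin x + (864/25)cos 2x - (2156/75)sin 2x
(-(3/2)D) D (D + (D + E_pi) + E_alpha) f = (21/10)cos x - (3/10)sin x - (1296/25)cos 2x + (1078/25)sin 2x
E_pi/2 D (D + (D + E_pi) + E_alpha) f = -(7/5)cos x + (1/5)sin x - (1078/75)cos 2x - (432/25)sin 2x
(-(3/2)D + E_pi/2) D (D + (D + E_pi) + E_alpha) f = (7/10)cos x - (1/10)sin x - (4966/75)cos 2x + (646/25)sin 2x

g(x) = (7/10)cos x - (1/10)sin x - (4966/75)cos 2x + (646/25)sin 2x


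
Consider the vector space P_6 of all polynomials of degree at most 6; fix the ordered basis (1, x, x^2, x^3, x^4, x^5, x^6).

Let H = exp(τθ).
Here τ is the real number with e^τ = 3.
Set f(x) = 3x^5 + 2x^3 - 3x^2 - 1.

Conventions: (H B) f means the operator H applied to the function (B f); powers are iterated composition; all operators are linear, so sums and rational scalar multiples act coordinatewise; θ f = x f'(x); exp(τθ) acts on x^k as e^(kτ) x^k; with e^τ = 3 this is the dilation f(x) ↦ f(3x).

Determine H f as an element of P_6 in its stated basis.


the image equals g(x) = 729x^5 + 54x^3 - 27x^2 - 1

exp(τθ) x^k = e^(kτ) x^k; with e^τ = 3 this sends x^k to 3^k x^k
x^2 ↦ 9 x^2
x^3 ↦ 27 x^3
x^5 ↦ 243 x^5
applying this coordinatewise to f: exp(τθ) f = 729x^5 + 54x^3 - 27x^2 - 1


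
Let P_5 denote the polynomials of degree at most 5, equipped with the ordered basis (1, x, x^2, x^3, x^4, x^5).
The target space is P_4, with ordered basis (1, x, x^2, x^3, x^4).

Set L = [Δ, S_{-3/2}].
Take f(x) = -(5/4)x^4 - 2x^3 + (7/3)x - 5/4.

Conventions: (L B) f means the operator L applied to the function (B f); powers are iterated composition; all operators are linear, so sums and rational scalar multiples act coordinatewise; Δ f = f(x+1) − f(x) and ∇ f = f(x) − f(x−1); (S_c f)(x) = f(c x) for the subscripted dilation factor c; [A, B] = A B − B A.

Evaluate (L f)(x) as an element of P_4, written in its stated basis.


g(x) = -(675/16)x^3 + (405/32)x^2 - (345/16)x - 415/192

S_{-3/2} f = -(405/64)x^4 + (27/4)x^3 - (7/2)x - 5/4
Δ S_{-3/2} f = -(405/16)x^3 - (567/32)x^2 - (81/16)x - 197/64
Δ f = -5x^3 - (27/2)x^2 - 11x - 11/12
S_{-3/2} Δ f = (135/8)x^3 - (243/8)x^2 + (33/2)x - 11/12
[Δ, S_{-3/2}] f = -(675/16)x^3 + (405/32)x^2 - (345/16)x - 415/192


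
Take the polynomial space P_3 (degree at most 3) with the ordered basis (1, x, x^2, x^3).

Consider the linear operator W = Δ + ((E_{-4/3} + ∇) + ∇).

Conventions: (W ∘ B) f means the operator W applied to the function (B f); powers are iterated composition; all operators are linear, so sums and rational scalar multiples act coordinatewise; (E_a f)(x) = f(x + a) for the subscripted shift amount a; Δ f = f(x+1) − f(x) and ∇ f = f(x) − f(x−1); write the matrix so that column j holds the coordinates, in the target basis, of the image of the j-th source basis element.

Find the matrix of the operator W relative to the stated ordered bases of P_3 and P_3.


the matrix is [[1, 5/3, 7/9, 17/27]; [0, 1, 10/3, 7/3]; [0, 0, 1, 5]; [0, 0, 0, 1]] (rows listed top to bottom)

image of 1: 1
image of x: x + 5/3
image of x^2: x^2 + (10/3)x + 7/9
image of x^3: x^3 + 5x^2 + (7/3)x + 17/27
each image's coordinates form column j of the matrix


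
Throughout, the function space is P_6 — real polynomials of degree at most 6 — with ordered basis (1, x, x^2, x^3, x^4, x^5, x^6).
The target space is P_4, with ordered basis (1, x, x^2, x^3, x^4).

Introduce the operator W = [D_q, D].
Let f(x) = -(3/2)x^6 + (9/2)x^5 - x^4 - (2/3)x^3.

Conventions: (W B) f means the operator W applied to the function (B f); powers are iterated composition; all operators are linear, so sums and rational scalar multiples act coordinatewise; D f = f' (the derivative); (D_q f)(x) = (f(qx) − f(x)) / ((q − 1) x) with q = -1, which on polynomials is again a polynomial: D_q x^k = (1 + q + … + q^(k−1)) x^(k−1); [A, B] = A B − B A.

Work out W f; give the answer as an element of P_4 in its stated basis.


D f = -9x^5 + (45/2)x^4 - 4x^3 - 2x^2
D_q D f = -9x^4 - 4x^2
D_q f = (9/2)x^4 - (2/3)x^2
D D_q f = 18x^3 - (4/3)x
[D_q, D] f = -9x^4 - 18x^3 - 4x^2 + (4/3)x

g(x) = -9x^4 - 18x^3 - 4x^2 + (4/3)x


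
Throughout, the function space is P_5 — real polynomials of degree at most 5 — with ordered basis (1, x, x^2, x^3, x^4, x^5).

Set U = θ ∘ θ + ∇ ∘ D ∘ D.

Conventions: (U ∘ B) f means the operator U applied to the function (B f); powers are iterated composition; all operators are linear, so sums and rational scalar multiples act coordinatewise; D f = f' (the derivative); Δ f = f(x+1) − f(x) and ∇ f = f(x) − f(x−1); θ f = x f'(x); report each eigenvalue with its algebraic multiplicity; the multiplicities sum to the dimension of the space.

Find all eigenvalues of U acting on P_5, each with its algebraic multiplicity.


λ = 0 (multiplicity 1), λ = 1 (multiplicity 1), λ = 4 (multiplicity 1), λ = 9 (multiplicity 1), λ = 16 (multiplicity 1), λ = 25 (multiplicity 1)

image of 1: 0
image of x: x
image of x^2: 4x^2
image of x^3: 9x^3 + 6
image of x^4: 16x^4 + 24x - 12
image of x^5: 25x^5 + 60x^2 - 60x + 20
the matrix is upper triangular; its diagonal is (0, 1, 4, 9, 16, 25)
for a triangular matrix the eigenvalues are the diagonal entries, with algebraic multiplicity their repetition count


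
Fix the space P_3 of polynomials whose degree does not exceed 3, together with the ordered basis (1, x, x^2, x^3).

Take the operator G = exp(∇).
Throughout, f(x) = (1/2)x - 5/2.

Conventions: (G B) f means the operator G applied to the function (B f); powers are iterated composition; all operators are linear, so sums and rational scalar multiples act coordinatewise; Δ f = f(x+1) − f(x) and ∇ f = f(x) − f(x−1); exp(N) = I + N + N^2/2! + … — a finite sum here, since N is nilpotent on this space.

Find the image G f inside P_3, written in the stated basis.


order-1 term: 1/2
the series for exp(∇) f terminates at order 1
exp(∇) f = (1/2)x - 2

the result is g(x) = (1/2)x - 2


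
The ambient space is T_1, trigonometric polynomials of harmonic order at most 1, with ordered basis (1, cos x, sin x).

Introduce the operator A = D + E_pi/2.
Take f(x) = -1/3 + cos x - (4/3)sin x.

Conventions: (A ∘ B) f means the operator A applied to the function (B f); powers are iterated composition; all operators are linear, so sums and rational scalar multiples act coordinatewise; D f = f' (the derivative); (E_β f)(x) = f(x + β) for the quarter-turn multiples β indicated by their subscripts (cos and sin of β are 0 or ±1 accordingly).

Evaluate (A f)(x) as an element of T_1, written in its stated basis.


D f = -(4/3)cos x - sin x
E_pi/2 f = -1/3 - (4/3)cos x - sin x
(D + E_pi/2) f = -1/3 - (8/3)cos x - 2sin x

the image equals g(x) = -1/3 - (8/3)cos x - 2sin x


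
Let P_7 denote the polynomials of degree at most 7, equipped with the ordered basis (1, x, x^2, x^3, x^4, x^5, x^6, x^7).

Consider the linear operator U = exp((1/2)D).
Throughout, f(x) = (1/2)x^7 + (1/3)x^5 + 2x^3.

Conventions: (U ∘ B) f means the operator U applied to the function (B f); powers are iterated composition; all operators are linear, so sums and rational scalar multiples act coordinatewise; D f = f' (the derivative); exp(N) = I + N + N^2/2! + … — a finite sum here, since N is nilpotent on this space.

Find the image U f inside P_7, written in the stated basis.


order-1 term: (7/4)x^6 + (5/6)x^4 + 3x^2
order-2 term: (21/8)x^5 + (5/6)x^3 + (3/2)x
order-3 term: (35/16)x^4 + (5/12)x^2 + 1/4
order-4 term: (35/32)x^3 + (5/48)x
order-5 term: (21/64)x^2 + 1/96
order-6 term: (7/128)x
order-7 term: 1/256
the series for exp((1/2)D) f terminates at order 7
exp((1/2)D) f = (1/2)x^7 + (7/4)x^6 + (71/24)x^5 + (145/48)x^4 + (377/96)x^3 + (719/192)x^2 + (637/384)x + 203/768

g(x) = (1/2)x^7 + (7/4)x^6 + (71/24)x^5 + (145/48)x^4 + (377/96)x^3 + (719/192)x^2 + (637/384)x + 203/768


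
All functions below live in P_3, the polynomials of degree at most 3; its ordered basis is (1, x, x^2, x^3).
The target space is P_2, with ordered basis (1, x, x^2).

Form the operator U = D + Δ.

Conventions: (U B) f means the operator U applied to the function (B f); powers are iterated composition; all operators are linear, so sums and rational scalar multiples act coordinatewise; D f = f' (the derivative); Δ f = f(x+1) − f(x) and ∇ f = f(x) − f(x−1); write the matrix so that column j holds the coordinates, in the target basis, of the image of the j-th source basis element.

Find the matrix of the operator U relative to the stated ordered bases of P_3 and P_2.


the matrix is [[0, 2, 1, 1]; [0, 0, 4, 3]; [0, 0, 0, 6]] (rows listed top to bottom)

image of 1: 0
image of x: 2
image of x^2: 4x + 1
image of x^3: 6x^2 + 3x + 1
each image's coordinates form column j of the matrix


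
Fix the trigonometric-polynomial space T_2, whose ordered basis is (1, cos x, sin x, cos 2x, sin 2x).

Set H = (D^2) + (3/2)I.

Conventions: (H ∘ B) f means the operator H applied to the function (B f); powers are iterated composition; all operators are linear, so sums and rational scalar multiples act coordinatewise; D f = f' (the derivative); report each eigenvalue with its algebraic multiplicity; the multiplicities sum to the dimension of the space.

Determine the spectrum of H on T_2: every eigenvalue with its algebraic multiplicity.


λ = -5/2 (multiplicity 2), λ = 1/2 (multiplicity 2), λ = 3/2 (multiplicity 1)

image of 1: 3/2
image of cos x: (1/2)cos x
image of sin x: (1/2)sin x
image of cos 2x: -(5/2)cos 2x
image of sin 2x: -(5/2)sin 2x
the matrix is diagonal; its diagonal is (3/2, 1/2, 1/2, -5/2, -5/2)
for a triangular matrix the eigenvalues are the diagonal entries, with algebraic multiplicity their repetition count


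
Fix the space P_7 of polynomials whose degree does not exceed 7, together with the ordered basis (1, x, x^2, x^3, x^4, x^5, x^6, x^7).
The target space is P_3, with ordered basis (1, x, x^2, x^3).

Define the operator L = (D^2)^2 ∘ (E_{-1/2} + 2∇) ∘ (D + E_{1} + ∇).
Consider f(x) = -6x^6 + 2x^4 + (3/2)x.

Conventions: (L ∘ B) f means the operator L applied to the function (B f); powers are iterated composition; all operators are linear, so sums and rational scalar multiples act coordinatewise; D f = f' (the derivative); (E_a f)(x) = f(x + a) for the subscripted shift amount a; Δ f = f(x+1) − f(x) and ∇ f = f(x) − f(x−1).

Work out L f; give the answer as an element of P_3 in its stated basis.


D f = -36x^5 + 8x^3 + 3/2
E_{1} f = -6x^6 - 36x^5 - 88x^4 - 112x^3 - 78x^2 - (53/2)x - 5/2
∇ f = -36x^5 + 90x^4 - 112x^3 + 78x^2 - 28x + 11/2
(D + E_{1} + ∇) f = -6x^6 - 108x^5 + 2x^4 - 216x^3 - (109/2)x + 9/2
E_{-1/2} (D + E_{1} + ∇) f = -6x^6 - 90x^5 + (499/2)x^4 - 475x^3 + (3651/8)x^2 - (2001/8)x + 1989/32
∇ (D + E_{1} + ∇) f = -36x^5 - 450x^4 + 968x^3 - 1650x^2 + 1160x - 749/2
(2∇) (D + E_{1} + ∇) f = -72x^5 - 900x^4 + 1936x^3 - 3300x^2 + 2320x - 749
(E_{-1/2} + 2∇) (D + E_{1} + ∇) f = -6x^6 - 162x^5 - (1301/2)x^4 + 1461x^3 - (22749/8)x^2 + (16559/8)x - 21979/32
D ((E_{-1/2} + 2∇) ∘ (D + E_{1} + ∇)) f = -36x^5 - 810x^4 - 2602x^3 + 4383x^2 - (22749/4)x + 16559/8
D D ((E_{-1/2} + 2∇) ∘ (D + E_{1} + ∇)) f = -180x^4 - 3240x^3 - 7806x^2 + 8766x - 22749/4
D D^2 ((E_{-1/2} + 2∇) ∘ (D + E_{1} + ∇)) f = -720x^3 - 9720x^2 - 15612x + 8766
D D D^2 ((E_{-1/2} + 2∇) ∘ (D + E_{1} + ∇)) f = -2160x^2 - 19440x - 15612

g(x) = -2160x^2 - 19440x - 15612


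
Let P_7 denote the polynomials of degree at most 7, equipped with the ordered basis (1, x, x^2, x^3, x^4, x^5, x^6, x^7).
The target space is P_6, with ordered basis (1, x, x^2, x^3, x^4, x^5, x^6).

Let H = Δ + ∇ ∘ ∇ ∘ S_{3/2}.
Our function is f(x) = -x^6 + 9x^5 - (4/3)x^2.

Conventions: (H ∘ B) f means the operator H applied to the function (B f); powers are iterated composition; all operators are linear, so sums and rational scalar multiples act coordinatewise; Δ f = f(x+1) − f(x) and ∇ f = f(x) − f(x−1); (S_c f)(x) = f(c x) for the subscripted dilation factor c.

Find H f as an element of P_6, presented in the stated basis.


g(x) = -6x^5 - (9975/32)x^4 + (11215/4)x^3 - (205365/32)x^2 + (164897/24)x - 264563/96

Δ f = -6x^5 + 30x^4 + 70x^3 + 75x^2 + (109/3)x + 20/3
S_{3/2} f = -(729/64)x^6 + (2187/32)x^5 - 3x^2
∇ S_{3/2} f = -(2187/32)x^5 + (32805/64)x^4 - (3645/4)x^3 + (54675/64)x^2 - (6657/16)x + 5295/64
∇ ∇ S_{3/2} f = -(10935/32)x^4 + (10935/4)x^3 - (207765/32)x^2 + (54675/8)x - 88401/32
(Δ + ∇ ∘ ∇ ∘ S_{3/2}) f = -6x^5 - (9975/32)x^4 + (11215/4)x^3 - (205365/32)x^2 + (164897/24)x - 264563/96


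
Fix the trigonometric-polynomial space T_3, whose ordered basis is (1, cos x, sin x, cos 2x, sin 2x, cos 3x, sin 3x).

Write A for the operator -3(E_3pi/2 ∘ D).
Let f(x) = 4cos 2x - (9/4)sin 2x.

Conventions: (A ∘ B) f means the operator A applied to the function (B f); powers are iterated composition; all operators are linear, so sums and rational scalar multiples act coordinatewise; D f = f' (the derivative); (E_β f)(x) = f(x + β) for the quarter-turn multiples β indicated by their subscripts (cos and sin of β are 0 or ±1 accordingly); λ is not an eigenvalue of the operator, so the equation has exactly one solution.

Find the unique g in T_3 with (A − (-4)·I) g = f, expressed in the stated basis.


write g with unknown coordinates in the stated basis and equate coefficients in (A − (-4)·I) g = f
solving from the highest basis element down gives g = (59/104)cos 2x + (15/52)sin 2x
check: A g = (45/26)cos 2x - (177/52)sin 2x
so A g − (-4)·g = 4cos 2x - (9/4)sin 2x = f ✓

the result is g(x) = (59/104)cos 2x + (15/52)sin 2x


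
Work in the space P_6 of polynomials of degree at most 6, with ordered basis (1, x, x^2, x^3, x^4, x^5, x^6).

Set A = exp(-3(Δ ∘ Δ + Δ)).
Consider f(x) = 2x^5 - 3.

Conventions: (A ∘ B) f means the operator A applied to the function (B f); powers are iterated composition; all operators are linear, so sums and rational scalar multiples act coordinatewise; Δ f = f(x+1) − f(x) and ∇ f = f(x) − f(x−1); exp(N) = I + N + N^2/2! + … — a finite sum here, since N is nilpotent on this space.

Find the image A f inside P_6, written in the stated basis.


g(x) = 2x^5 - 30x^4 + 660x^2 + 450x - 1755

order-1 term: -30x^4 - 180x^3 - 420x^2 - 450x - 186
order-2 term: 180x^3 + 1620x^2 + 4950x + 5130
order-3 term: -540x^2 - 4860x - 11070
order-4 term: 810x + 4860
order-5 term: -486
the series for exp(-3(Δ ∘ Δ + Δ)) f terminates at order 5
exp(-3(Δ ∘ Δ + Δ)) f = 2x^5 - 30x^4 + 660x^2 + 450x - 1755


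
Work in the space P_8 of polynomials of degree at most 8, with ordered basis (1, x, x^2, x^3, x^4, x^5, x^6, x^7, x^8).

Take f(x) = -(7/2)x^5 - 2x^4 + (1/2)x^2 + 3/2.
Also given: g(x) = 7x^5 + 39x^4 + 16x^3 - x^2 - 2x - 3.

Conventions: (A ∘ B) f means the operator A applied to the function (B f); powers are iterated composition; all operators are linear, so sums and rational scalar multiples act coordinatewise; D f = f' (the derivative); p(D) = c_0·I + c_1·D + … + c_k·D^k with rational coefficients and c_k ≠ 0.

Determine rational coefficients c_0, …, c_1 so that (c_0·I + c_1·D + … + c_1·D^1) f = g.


D^0 f = -(7/2)x^5 - 2x^4 + (1/2)x^2 + 3/2
D^1 f = -(35/2)x^4 - 8x^3 + x
matching coefficients of g against c_0 f + c_1 Df + … from the top degree down determines the c_i
solution: c_0 = -2, c_1 = -2

c_0 = -2, c_1 = -2


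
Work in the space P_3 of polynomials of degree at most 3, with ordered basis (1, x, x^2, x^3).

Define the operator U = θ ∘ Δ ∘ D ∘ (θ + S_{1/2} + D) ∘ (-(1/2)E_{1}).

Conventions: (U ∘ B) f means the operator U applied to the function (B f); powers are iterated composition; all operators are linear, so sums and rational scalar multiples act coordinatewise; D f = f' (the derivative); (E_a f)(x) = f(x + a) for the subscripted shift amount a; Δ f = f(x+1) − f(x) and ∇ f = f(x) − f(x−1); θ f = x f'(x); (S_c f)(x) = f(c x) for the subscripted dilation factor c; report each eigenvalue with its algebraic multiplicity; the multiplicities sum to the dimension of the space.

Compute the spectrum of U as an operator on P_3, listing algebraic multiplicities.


image of 1: 0
image of x: 0
image of x^2: 0
image of x^3: -(75/8)x
the matrix is upper triangular; its diagonal is (0, 0, 0, 0)
for a triangular matrix the eigenvalues are the diagonal entries, with algebraic multiplicity their repetition count

λ = 0 (multiplicity 4)


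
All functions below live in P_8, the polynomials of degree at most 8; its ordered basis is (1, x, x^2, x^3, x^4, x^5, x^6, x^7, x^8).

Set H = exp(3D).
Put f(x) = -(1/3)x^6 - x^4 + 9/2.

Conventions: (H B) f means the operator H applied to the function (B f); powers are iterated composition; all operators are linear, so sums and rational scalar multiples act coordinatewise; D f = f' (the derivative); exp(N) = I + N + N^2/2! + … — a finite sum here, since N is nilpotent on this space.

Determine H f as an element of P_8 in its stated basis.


order-1 term: -6x^5 - 12x^3
order-2 term: -45x^4 - 54x^2
order-3 term: -180x^3 - 108x
order-4 term: -405x^2 - 81
order-5 term: -486x
order-6 term: -243
the series for exp(3D) f terminates at order 6
exp(3D) f = -(1/3)x^6 - 6x^5 - 46x^4 - 192x^3 - 459x^2 - 594x - 639/2

the result is g(x) = -(1/3)x^6 - 6x^5 - 46x^4 - 192x^3 - 459x^2 - 594x - 639/2


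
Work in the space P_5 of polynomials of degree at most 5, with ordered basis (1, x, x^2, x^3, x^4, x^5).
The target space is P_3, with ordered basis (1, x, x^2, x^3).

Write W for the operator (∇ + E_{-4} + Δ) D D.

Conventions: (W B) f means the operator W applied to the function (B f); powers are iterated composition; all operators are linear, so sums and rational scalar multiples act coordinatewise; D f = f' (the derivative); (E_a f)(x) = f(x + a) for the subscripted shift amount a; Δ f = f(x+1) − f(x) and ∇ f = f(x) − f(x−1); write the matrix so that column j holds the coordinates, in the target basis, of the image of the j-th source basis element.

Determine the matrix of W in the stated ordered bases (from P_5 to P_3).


image of 1: 0
image of x: 0
image of x^2: 2
image of x^3: 6x - 12
image of x^4: 12x^2 - 48x + 192
image of x^5: 20x^3 - 120x^2 + 960x - 1240
each image's coordinates form column j of the matrix

the matrix is [[0, 0, 2, -12, 192, -1240]; [0, 0, 0, 6, -48, 960]; [0, 0, 0, 0, 12, -120]; [0, 0, 0, 0, 0, 20]] (rows listed top to bottom)


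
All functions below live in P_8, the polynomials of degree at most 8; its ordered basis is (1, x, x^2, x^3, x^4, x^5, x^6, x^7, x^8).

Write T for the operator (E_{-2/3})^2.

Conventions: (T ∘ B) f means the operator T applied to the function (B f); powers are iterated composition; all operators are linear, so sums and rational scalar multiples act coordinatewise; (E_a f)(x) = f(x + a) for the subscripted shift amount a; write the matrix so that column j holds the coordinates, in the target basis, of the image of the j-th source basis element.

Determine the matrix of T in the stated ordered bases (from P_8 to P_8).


image of 1: 1
image of x: x - 4/3
image of x^2: x^2 - (8/3)x + 16/9
image of x^3: x^3 - 4x^2 + (16/3)x - 64/27
image of x^4: x^4 - (16/3)x^3 + (32/3)x^2 - (256/27)x + 256/81
image of x^5: x^5 - (20/3)x^4 + (160/9)x^3 - (640/27)x^2 + (1280/81)x - 1024/243
image of x^6: x^6 - 8x^5 + (80/3)x^4 - (1280/27)x^3 + (1280/27)x^2 - (2048/81)x + 4096/729
image of x^7: x^7 - (28/3)x^6 + (112/3)x^5 - (2240/27)x^4 + (8960/81)x^3 - (7168/81)x^2 + (28672/729)x - 16384/2187
image of x^8: x^8 - (32/3)x^7 + (448/9)x^6 - (3584/27)x^5 + (17920/81)x^4 - (57344/243)x^3 + (114688/729)x^2 - (131072/2187)x + 65536/6561
each image's coordinates form column j of the matrix

the matrix is [[1, -4/3, 16/9, -64/27, 256/81, -1024/243, 4096/729, -16384/2187, 65536/6561]; [0, 1, -8/3, 16/3, -256/27, 1280/81, -2048/81, 28672/729, -131072/2187]; [0, 0, 1, -4, 32/3, -640/27, 1280/27, -7168/81, 114688/729]; [0, 0, 0, 1, -16/3, 160/9, -1280/27, 8960/81, -57344/243]; [0, 0, 0, 0, 1, -20/3, 80/3, -2240/27, 17920/81]; [0, 0, 0, 0, 0, 1, -8, 112/3, -3584/27]; [0, 0, 0, 0, 0, 0, 1, -28/3, 448/9]; [0, 0, 0, 0, 0, 0, 0, 1, -32/3]; [0, 0, 0, 0, 0, 0, 0, 0, 1]] (rows listed top to bottom)


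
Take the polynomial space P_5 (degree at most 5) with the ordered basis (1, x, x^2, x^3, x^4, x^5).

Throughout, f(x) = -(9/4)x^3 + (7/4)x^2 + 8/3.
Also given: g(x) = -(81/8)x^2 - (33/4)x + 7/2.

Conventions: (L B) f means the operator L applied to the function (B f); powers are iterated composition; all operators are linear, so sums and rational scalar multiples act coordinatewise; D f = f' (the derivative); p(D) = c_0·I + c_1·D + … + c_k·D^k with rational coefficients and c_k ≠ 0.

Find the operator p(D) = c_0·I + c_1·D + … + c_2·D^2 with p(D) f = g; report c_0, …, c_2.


D^0 f = -(9/4)x^3 + (7/4)x^2 + 8/3
D^1 f = -(27/4)x^2 + (7/2)x
D^2 f = -(27/2)x + 7/2
matching coefficients of g against c_0 f + c_1 Df + … from the top degree down determines the c_i
solution: c_0 = 0, c_1 = 3/2, c_2 = 1

p(D) = (3/2)·D + D^2, i.e. c_0 = 0, c_1 = 3/2, c_2 = 1


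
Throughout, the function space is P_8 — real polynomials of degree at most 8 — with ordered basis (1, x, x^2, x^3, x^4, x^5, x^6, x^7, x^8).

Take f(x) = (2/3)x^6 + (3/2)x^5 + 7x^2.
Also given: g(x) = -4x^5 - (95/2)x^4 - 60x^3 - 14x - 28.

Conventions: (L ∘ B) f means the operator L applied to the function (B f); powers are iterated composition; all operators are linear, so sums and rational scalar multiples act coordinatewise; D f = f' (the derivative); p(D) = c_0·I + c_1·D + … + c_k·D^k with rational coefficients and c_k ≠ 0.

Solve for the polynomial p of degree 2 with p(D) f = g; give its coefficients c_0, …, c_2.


p(D) = -D − 2·D^2, i.e. c_0 = 0, c_1 = -1, c_2 = -2

D^0 f = (2/3)x^6 + (3/2)x^5 + 7x^2
D^1 f = 4x^5 + (15/2)x^4 + 14x
D^2 f = 20x^4 + 30x^3 + 14
matching coefficients of g against c_0 f + c_1 Df + … from the top degree down determines the c_i
solution: c_0 = 0, c_1 = -1, c_2 = -2


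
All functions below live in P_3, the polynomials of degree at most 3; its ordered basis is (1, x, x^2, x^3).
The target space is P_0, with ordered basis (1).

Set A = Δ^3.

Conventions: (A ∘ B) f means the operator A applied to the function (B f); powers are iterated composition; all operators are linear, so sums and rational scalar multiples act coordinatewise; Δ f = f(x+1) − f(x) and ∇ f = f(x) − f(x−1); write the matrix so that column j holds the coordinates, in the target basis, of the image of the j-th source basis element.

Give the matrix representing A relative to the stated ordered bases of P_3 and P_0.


image of 1: 0
image of x: 0
image of x^2: 0
image of x^3: 6
each image's coordinates form column j of the matrix

the matrix is [[0, 0, 0, 6]] (rows listed top to bottom)


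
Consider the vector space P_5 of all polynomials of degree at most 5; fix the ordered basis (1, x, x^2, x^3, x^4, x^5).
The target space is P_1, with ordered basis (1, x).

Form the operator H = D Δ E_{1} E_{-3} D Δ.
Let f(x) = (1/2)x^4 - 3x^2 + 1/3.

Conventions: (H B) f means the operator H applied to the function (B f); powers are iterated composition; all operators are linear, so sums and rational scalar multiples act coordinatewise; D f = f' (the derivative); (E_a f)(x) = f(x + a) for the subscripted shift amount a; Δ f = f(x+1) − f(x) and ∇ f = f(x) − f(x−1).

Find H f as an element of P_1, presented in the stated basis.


Δ f = 2x^3 + 3x^2 - 4x - 5/2
D Δ f = 6x^2 + 6x - 4
E_{-3} (D Δ) f = 6x^2 - 30x + 32
E_{1} E_{-3} (D Δ) f = 6x^2 - 18x + 8
Δ E_{1} E_{-3} (D Δ) f = 12x - 12
D (Δ E_{1} E_{-3}) (D Δ) f = 12

the result is g(x) = 12


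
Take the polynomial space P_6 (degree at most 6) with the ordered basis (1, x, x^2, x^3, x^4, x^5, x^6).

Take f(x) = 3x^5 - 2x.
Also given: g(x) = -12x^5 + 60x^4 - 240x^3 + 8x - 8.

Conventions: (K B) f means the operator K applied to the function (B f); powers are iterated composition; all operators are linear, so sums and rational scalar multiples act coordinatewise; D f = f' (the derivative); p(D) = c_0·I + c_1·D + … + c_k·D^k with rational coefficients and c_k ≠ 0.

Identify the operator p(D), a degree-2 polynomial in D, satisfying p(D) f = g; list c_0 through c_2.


p(D) = -4·I + 4·D − 4·D^2, i.e. c_0 = -4, c_1 = 4, c_2 = -4

D^0 f = 3x^5 - 2x
D^1 f = 15x^4 - 2
D^2 f = 60x^3
matching coefficients of g against c_0 f + c_1 Df + … from the top degree down determines the c_i
solution: c_0 = -4, c_1 = 4, c_2 = -4


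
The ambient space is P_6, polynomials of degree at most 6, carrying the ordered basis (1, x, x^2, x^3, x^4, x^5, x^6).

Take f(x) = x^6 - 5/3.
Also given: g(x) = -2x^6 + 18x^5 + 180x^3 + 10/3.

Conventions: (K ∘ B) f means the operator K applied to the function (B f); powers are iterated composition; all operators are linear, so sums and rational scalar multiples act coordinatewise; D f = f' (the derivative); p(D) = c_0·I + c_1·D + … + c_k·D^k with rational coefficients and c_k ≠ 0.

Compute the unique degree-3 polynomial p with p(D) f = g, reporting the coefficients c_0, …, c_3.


c_0 = -2, c_1 = 3, c_2 = 0, c_3 = 3/2

D^0 f = x^6 - 5/3
D^1 f = 6x^5
D^2 f = 30x^4
D^3 f = 120x^3
matching coefficients of g against c_0 f + c_1 Df + … from the top degree down determines the c_i
solution: c_0 = -2, c_1 = 3, c_2 = 0, c_3 = 3/2


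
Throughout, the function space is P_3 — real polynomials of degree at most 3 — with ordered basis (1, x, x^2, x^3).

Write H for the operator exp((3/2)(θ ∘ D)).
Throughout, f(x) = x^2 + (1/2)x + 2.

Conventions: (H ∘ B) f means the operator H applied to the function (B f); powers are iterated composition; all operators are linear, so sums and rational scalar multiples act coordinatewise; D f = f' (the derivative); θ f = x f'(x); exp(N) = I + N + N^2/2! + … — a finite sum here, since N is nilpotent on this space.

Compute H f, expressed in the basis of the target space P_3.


g(x) = x^2 + (7/2)x + 2

order-1 term: 3x
the series for exp((3/2)(θ ∘ D)) f terminates at order 1
exp((3/2)(θ ∘ D)) f = x^2 + (7/2)x + 2


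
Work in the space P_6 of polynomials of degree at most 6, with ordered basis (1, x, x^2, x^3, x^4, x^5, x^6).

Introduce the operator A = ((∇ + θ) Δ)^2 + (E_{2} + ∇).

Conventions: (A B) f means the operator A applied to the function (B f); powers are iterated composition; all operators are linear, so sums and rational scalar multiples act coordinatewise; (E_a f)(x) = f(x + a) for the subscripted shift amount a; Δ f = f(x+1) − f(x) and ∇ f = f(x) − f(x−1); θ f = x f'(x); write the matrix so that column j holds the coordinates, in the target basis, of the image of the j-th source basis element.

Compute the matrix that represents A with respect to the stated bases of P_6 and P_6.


image of 1: 1
image of x: x + 3
image of x^2: x^2 + 6x + 3
image of x^3: x^3 + 9x^2 + 21x + 21
image of x^4: x^4 + 12x^3 + 90x^2 + 192x + 63
image of x^5: x^5 + 15x^4 + 270x^3 + 870x^2 + 645x + 113
image of x^6: x^6 + 18x^5 + 645x^4 + 2760x^3 + 3345x^2 + 1668x + 363
each image's coordinates form column j of the matrix

the matrix is [[1, 3, 3, 21, 63, 113, 363]; [0, 1, 6, 21, 192, 645, 1668]; [0, 0, 1, 9, 90, 870, 3345]; [0, 0, 0, 1, 12, 270, 2760]; [0, 0, 0, 0, 1, 15, 645]; [0, 0, 0, 0, 0, 1, 18]; [0, 0, 0, 0, 0, 0, 1]] (rows listed top to bottom)


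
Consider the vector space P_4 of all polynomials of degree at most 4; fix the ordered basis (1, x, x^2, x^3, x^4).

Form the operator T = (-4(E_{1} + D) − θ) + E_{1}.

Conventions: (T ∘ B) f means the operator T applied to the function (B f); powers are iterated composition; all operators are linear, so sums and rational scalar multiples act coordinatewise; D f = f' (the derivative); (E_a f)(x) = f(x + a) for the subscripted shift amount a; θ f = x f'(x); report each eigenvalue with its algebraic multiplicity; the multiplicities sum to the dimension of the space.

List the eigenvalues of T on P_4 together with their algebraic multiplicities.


image of 1: -3
image of x: -4x - 7
image of x^2: -5x^2 - 14x - 3
image of x^3: -6x^3 - 21x^2 - 9x - 3
image of x^4: -7x^4 - 28x^3 - 18x^2 - 12x - 3
the matrix is upper triangular; its diagonal is (-3, -4, -5, -6, -7)
for a triangular matrix the eigenvalues are the diagonal entries, with algebraic multiplicity their repetition count

λ = -7 (multiplicity 1), λ = -6 (multiplicity 1), λ = -5 (multiplicity 1), λ = -4 (multiplicity 1), λ = -3 (multiplicity 1)


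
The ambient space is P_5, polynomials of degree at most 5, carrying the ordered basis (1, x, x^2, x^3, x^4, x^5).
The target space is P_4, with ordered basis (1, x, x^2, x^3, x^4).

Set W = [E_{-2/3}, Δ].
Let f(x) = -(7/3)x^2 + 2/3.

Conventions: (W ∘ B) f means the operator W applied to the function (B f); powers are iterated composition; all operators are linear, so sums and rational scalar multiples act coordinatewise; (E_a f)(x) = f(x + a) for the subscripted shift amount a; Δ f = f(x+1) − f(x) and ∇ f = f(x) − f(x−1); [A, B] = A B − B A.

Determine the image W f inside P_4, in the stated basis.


Δ f = -(14/3)x - 7/3
E_{-2/3} Δ f = -(14/3)x + 7/9
E_{-2/3} f = -(7/3)x^2 + (28/9)x - 10/27
Δ E_{-2/3} f = -(14/3)x + 7/9
[E_{-2/3}, Δ] f = 0

g(x) = 0


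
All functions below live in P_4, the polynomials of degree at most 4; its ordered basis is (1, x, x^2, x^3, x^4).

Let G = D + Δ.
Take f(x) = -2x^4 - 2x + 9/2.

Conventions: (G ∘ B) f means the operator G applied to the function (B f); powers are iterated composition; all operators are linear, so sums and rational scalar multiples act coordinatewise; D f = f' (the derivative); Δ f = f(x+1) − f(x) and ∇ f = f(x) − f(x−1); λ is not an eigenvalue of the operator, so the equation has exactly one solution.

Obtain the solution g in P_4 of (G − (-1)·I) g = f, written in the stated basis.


write g with unknown coordinates in the stated basis and equate coefficients in (G − (-1)·I) g = f
solving from the highest basis element down gives g = -2x^4 + 16x^3 - 84x^2 + 294x - 1027/2
check: G g = -16x^3 + 84x^2 - 296x + 518
so G g − (-1)·g = -2x^4 - 2x + 9/2 = f ✓

g(x) = -2x^4 + 16x^3 - 84x^2 + 294x - 1027/2
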